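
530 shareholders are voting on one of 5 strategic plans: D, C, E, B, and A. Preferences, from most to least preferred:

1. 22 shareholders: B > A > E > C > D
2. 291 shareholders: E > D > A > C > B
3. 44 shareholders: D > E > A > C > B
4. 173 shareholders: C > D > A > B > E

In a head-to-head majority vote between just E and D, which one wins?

Voters preferring E to D: 313; preferring D to E: 217.
E wins the head-to-head.

E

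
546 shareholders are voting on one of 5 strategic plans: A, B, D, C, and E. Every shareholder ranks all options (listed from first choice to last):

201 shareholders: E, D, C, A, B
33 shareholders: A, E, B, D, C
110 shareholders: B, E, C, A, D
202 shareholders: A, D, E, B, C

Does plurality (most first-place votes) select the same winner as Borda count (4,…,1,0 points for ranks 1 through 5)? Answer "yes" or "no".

no

Plurality — first-place votes: A 235, B 110, D 0, C 0, E 201. Winner: A.
Borda — scores: A 1251, B 708, D 1242, C 622, E 1637. Winner: E.
The two methods disagree.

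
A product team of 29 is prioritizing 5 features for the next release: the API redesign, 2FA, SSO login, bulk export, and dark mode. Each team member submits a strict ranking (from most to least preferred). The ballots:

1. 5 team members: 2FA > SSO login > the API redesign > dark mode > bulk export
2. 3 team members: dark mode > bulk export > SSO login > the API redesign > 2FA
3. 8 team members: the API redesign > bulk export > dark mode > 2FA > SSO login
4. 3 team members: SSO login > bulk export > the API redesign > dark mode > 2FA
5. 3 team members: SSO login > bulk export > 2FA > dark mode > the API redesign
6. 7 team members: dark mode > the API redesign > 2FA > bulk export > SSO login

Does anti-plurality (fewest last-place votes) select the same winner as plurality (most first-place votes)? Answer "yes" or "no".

yes

Anti-plurality — last-place votes: the API redesign 3, 2FA 6, SSO login 15, bulk export 5, dark mode 0. Winner: dark mode.
Plurality — first-place votes: the API redesign 8, 2FA 5, SSO login 6, bulk export 0, dark mode 10. Winner: dark mode.
The two methods agree.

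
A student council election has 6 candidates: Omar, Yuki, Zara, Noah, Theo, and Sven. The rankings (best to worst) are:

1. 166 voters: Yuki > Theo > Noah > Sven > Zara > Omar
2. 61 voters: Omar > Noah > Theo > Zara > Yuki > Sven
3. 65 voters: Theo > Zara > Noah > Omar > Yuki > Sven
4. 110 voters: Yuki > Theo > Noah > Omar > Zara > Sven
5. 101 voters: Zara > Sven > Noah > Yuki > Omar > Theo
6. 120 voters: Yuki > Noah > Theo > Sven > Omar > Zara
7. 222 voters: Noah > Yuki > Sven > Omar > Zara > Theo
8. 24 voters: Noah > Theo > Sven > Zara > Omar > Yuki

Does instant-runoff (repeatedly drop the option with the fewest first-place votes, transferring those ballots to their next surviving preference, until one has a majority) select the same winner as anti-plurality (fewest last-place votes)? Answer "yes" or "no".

Instant-runoff — R1 Omar 61, Yuki 396, Zara 101, Noah 246, Theo 65, Sven 0 (Sven out); R2 Omar 61, Yuki 396, Zara 101, Noah 246, Theo 65 (Omar out); R3 Yuki 396, Zara 101, Noah 307, Theo 65 (Theo out); R4 Yuki 396, Zara 166, Noah 307 (Zara out); R5 Yuki 396, Noah 473 (Noah winner). Winner: Noah.
Anti-plurality — last-place votes: Omar 166, Yuki 24, Zara 120, Noah 0, Theo 323, Sven 236. Winner: Noah.
The two methods agree.

yes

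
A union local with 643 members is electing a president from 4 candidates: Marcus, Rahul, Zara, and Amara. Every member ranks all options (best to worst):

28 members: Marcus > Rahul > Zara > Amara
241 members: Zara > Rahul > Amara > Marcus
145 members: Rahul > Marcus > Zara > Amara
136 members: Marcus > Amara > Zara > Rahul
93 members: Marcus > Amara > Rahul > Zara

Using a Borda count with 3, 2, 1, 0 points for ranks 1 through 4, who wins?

Rahul

Marcus: 28·3 + 241·0 + 145·2 + 136·3 + 93·3 = 1061
Rahul: 28·2 + 241·2 + 145·3 + 136·0 + 93·1 = 1066
Zara: 28·1 + 241·3 + 145·1 + 136·1 + 93·0 = 1032
Amara: 28·0 + 241·1 + 145·0 + 136·2 + 93·2 = 699
Rahul has the highest Borda score (1066).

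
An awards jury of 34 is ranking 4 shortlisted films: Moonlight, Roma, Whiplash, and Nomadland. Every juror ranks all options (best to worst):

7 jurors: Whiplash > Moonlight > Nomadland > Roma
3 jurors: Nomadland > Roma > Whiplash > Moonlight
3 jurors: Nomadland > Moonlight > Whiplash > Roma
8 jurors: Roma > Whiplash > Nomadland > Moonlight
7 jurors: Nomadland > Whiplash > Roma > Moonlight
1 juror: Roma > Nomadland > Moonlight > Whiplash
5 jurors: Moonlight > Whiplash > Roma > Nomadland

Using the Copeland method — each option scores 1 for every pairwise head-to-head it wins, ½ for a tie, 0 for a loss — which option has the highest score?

Whiplash

Moonlight: loses to Roma, Whiplash, and Nomadland → score 0.
Roma: beats Moonlight; loses to Whiplash and Nomadland → score 1.
Whiplash: beats Moonlight, Roma, and Nomadland → score 3.
Nomadland: beats Moonlight and Roma; loses to Whiplash → score 2.
Whiplash has the best pairwise record.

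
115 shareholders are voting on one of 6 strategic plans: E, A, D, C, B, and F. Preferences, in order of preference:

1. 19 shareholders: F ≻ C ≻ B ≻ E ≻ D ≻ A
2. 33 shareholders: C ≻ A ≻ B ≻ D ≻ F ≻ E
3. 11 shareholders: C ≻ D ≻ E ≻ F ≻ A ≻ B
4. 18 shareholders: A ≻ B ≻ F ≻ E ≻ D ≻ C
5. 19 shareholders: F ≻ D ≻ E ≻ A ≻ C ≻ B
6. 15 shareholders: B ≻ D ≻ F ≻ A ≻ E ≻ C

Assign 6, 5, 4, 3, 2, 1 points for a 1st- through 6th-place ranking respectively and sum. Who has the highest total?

E: 19·3 + 33·1 + 11·4 + 18·3 + 19·4 + 15·2 = 294
A: 19·1 + 33·5 + 11·2 + 18·6 + 19·3 + 15·3 = 416
D: 19·2 + 33·3 + 11·5 + 18·2 + 19·5 + 15·5 = 398
C: 19·5 + 33·6 + 11·6 + 18·1 + 19·2 + 15·1 = 430
B: 19·4 + 33·4 + 11·1 + 18·5 + 19·1 + 15·6 = 418
F: 19·6 + 33·2 + 11·3 + 18·4 + 19·6 + 15·4 = 459
F has the highest Borda score (459).

F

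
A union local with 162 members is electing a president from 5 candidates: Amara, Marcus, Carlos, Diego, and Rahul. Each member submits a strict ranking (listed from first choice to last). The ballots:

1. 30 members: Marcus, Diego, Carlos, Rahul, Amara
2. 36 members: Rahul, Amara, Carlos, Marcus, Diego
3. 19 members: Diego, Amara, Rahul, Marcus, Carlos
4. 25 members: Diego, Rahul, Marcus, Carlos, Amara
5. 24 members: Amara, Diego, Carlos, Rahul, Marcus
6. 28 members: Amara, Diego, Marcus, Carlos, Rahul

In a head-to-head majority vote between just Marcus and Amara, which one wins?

Voters preferring Marcus to Amara: 55; preferring Amara to Marcus: 107.
Amara wins the head-to-head.

Amara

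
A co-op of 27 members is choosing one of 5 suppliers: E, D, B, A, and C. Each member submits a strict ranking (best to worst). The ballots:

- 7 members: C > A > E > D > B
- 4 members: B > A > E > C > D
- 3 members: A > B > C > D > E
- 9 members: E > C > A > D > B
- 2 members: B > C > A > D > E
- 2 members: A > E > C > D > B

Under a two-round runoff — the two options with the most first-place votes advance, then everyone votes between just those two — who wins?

Round 1 first-place votes: E 9, D 0, B 6, A 5, C 7.
E and C advance.
Runoff: E is preferred to C by 15 voters; C by 12.
E wins the runoff.

E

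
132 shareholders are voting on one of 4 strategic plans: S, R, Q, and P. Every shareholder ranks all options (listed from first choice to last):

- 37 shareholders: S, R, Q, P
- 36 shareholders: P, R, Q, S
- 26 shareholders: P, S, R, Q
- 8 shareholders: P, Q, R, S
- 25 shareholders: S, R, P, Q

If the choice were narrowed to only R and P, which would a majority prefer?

Voters preferring R to P: 62; preferring P to R: 70.
P wins the head-to-head.

P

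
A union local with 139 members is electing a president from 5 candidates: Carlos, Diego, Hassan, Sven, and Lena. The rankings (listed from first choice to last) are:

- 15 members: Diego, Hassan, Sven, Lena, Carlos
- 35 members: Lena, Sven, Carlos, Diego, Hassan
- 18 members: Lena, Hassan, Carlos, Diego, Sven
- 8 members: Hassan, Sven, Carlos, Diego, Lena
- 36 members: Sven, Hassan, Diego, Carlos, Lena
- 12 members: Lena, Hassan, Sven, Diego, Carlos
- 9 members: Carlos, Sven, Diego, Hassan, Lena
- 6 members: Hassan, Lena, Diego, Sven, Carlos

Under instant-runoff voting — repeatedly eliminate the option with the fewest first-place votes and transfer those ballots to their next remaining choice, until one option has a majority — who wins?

Lena

Round 1: Carlos 9, Diego 15, Hassan 14, Sven 36, Lena 65. Eliminate Carlos.
Round 2: Diego 15, Hassan 14, Sven 45, Lena 65. Eliminate Hassan.
Round 3: Diego 15, Sven 53, Lena 71. Lena has a majority.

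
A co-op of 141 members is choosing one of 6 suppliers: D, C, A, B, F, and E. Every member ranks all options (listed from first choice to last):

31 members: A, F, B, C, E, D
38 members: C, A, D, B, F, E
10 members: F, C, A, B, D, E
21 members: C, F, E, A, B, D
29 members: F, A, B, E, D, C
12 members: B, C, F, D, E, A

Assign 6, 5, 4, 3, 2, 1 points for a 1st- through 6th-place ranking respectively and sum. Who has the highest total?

A

D: 31·1 + 38·4 + 10·2 + 21·1 + 29·2 + 12·3 = 318
C: 31·3 + 38·6 + 10·5 + 21·6 + 29·1 + 12·5 = 586
A: 31·6 + 38·5 + 10·4 + 21·3 + 29·5 + 12·1 = 636
B: 31·4 + 38·3 + 10·3 + 21·2 + 29·4 + 12·6 = 498
F: 31·5 + 38·2 + 10·6 + 21·5 + 29·6 + 12·4 = 618
E: 31·2 + 38·1 + 10·1 + 21·4 + 29·3 + 12·2 = 305
A has the highest Borda score (636).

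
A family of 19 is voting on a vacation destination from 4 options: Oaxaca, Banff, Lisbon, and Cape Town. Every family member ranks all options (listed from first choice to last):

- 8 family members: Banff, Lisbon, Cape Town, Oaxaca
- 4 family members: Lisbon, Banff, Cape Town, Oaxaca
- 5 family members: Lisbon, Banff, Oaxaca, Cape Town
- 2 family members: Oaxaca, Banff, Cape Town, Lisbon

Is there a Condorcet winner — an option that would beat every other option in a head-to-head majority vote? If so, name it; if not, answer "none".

Banff vs Oaxaca: 17–2 for Banff.
Banff vs Lisbon: 10–9 for Banff.
Banff vs Cape Town: 19–0 for Banff.
Banff beats every other option head-to-head.

Banff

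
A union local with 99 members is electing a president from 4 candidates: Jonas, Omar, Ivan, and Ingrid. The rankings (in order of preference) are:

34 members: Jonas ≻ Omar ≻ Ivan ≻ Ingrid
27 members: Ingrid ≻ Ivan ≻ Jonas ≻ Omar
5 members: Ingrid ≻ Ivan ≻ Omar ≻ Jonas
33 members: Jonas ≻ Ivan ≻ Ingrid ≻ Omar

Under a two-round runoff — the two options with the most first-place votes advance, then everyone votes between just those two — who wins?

Jonas

Round 1 first-place votes: Jonas 67, Omar 0, Ivan 0, Ingrid 32.
Jonas and Ingrid advance.
Runoff: Jonas is preferred to Ingrid by 67 voters; Ingrid by 32.
Jonas wins the runoff.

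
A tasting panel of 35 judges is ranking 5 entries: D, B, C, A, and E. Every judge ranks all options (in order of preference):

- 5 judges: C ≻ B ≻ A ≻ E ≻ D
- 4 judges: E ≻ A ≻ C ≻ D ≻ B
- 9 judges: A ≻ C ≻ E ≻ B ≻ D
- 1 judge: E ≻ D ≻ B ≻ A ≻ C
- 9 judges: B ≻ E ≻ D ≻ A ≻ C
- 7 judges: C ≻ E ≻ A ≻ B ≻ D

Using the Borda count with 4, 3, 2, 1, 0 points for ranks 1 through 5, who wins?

D: 5·0 + 4·1 + 9·0 + 1·3 + 9·2 + 7·0 = 25
B: 5·3 + 4·0 + 9·1 + 1·2 + 9·4 + 7·1 = 69
C: 5·4 + 4·2 + 9·3 + 1·0 + 9·0 + 7·4 = 83
A: 5·2 + 4·3 + 9·4 + 1·1 + 9·1 + 7·2 = 82
E: 5·1 + 4·4 + 9·2 + 1·4 + 9·3 + 7·3 = 91
E has the highest Borda score (91).

E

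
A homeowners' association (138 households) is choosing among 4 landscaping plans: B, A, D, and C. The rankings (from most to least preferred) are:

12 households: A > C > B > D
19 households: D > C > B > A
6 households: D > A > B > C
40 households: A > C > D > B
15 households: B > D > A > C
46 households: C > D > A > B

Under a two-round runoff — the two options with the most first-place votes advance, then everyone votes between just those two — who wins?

A

Round 1 first-place votes: B 15, A 52, D 25, C 46.
A and C advance.
Runoff: A is preferred to C by 73 voters; C by 65.
A wins the runoff.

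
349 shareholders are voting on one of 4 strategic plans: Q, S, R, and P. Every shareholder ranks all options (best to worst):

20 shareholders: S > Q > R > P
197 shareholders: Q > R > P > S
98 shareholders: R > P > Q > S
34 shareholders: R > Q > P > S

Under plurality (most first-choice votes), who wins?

Q

First-place votes: Q 197, S 20, R 132, P 0.
Q has the most first-place votes.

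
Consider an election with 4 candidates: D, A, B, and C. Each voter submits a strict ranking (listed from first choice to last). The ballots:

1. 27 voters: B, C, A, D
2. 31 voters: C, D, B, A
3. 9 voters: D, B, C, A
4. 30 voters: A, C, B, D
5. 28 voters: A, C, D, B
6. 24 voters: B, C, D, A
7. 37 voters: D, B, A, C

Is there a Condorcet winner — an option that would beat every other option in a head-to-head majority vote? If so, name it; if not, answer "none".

Checking pairwise contests:
C beats D 140–46.
D beats A 101–85.
D beats B 105–81.
A beats C 95–91.
Every option loses at least one head-to-head, so there is no Condorcet winner.

none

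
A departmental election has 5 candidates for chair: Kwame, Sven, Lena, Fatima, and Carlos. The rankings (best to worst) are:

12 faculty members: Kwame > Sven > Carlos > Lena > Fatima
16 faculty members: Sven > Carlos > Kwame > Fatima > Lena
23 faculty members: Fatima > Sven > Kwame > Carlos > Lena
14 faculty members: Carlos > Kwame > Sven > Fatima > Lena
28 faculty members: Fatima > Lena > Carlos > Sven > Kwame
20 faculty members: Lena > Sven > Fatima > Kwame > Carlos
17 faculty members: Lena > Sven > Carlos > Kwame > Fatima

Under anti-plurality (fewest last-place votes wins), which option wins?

Sven

Last-place votes: Kwame 28, Sven 0, Lena 53, Fatima 29, Carlos 20.
Sven is ranked last by the fewest voters, so Sven wins.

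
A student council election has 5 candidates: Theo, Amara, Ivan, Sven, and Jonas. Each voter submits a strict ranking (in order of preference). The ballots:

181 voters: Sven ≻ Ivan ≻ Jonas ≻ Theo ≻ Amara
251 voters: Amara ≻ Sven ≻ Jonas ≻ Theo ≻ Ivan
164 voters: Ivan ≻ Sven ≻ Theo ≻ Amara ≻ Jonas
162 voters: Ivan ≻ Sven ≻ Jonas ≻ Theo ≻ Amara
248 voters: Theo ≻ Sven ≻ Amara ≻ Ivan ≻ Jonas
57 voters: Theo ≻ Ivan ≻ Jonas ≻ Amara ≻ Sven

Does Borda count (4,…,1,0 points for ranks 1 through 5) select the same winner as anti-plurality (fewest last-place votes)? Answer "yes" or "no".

no

Borda — scores: Theo 2142, Amara 1721, Ivan 2266, Sven 3199, Jonas 1302. Winner: Sven.
Anti-plurality — last-place votes: Theo 0, Amara 343, Ivan 251, Sven 57, Jonas 412. Winner: Theo.
The two methods disagree.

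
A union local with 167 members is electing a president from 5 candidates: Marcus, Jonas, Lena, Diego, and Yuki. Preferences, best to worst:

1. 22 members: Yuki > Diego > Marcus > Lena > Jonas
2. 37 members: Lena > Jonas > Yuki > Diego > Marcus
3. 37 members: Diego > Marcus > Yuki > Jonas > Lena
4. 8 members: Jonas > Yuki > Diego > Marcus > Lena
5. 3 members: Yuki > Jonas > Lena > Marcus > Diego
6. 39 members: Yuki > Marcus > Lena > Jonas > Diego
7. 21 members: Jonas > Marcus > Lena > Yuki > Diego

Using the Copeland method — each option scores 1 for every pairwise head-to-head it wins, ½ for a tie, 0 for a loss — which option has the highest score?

Marcus: beats Jonas and Lena; loses to Diego and Yuki → score 2.
Jonas: beats Diego; loses to Marcus, Lena, and Yuki → score 1.
Lena: beats Jonas and Diego; loses to Marcus and Yuki → score 2.
Diego: beats Marcus; loses to Jonas, Lena, and Yuki → score 1.
Yuki: beats Marcus, Jonas, Lena, and Diego → score 4.
Yuki has the best pairwise record.

Yuki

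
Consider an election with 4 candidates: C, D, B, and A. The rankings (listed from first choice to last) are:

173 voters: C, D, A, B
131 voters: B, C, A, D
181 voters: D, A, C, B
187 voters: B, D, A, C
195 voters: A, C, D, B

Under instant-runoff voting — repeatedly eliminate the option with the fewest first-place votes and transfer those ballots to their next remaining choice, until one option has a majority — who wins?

Round 1: C 173, D 181, B 318, A 195. Eliminate C.
Round 2: D 354, B 318, A 195. Eliminate A.
Round 3: D 549, B 318. D has a majority.

D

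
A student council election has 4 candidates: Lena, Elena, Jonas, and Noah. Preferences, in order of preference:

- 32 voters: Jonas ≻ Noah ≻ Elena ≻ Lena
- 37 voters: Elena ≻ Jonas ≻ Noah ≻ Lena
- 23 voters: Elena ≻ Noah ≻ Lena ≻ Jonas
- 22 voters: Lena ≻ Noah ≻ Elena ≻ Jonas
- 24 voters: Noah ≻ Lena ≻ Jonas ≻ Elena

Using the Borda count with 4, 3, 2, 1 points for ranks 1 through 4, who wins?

Noah

Lena: 32·1 + 37·1 + 23·2 + 22·4 + 24·3 = 275
Elena: 32·2 + 37·4 + 23·4 + 22·2 + 24·1 = 372
Jonas: 32·4 + 37·3 + 23·1 + 22·1 + 24·2 = 332
Noah: 32·3 + 37·2 + 23·3 + 22·3 + 24·4 = 401
Noah has the highest Borda score (401).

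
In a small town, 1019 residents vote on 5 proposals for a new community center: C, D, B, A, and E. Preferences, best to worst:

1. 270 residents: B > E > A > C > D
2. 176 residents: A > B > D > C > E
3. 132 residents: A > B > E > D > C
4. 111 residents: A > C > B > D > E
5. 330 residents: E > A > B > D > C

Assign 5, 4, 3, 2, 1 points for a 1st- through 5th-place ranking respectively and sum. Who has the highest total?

A

C: 270·2 + 176·2 + 132·1 + 111·4 + 330·1 = 1798
D: 270·1 + 176·3 + 132·2 + 111·2 + 330·2 = 1944
B: 270·5 + 176·4 + 132·4 + 111·3 + 330·3 = 3905
A: 270·3 + 176·5 + 132·5 + 111·5 + 330·4 = 4225
E: 270·4 + 176·1 + 132·3 + 111·1 + 330·5 = 3413
A has the highest Borda score (4225).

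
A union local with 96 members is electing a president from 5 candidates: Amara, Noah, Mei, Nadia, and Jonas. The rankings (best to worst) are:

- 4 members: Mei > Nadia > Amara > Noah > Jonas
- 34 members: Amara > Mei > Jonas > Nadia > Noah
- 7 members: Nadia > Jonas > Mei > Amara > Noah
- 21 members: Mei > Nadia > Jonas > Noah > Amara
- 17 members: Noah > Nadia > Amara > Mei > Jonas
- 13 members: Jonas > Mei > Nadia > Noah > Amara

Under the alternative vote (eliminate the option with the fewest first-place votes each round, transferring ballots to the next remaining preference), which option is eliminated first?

Round 1: Amara 34, Noah 17, Mei 25, Nadia 7, Jonas 13. Eliminate Nadia.

Nadia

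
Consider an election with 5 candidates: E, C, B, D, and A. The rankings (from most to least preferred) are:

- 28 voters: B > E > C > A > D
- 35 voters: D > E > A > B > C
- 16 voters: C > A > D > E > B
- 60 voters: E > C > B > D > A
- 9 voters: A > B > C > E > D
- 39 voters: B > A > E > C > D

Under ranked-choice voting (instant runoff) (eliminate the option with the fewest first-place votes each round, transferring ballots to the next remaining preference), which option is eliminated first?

Round 1: E 60, C 16, B 67, D 35, A 9. Eliminate A.

A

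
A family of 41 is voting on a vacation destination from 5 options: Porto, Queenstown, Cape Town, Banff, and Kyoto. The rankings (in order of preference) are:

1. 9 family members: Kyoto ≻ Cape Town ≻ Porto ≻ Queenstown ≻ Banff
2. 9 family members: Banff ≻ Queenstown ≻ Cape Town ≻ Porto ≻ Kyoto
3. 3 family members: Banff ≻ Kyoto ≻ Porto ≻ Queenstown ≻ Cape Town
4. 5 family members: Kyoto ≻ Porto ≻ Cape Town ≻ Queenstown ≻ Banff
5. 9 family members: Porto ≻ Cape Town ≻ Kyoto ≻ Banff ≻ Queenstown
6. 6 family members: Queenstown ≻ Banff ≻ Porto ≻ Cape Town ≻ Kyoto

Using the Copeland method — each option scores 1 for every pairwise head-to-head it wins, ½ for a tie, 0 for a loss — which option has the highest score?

Porto: beats Queenstown, Cape Town, Banff, and Kyoto → score 4.
Queenstown: loses to Porto, Cape Town, Banff, and Kyoto → score 0.
Cape Town: beats Queenstown, Banff, and Kyoto; loses to Porto → score 3.
Banff: beats Queenstown; loses to Porto, Cape Town, and Kyoto → score 1.
Kyoto: beats Queenstown and Banff; loses to Porto and Cape Town → score 2.
Porto has the best pairwise record.

Porto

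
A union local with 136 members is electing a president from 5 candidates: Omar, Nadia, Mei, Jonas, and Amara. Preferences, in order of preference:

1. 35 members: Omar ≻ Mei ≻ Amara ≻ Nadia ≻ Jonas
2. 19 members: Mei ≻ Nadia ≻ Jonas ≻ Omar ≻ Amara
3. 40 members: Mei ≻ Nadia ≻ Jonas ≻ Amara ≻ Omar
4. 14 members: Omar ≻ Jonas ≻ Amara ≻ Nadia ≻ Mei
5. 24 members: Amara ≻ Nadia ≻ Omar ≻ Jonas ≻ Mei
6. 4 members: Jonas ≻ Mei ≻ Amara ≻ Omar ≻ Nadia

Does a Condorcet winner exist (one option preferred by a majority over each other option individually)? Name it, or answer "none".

Checking pairwise contests:
Nadia beats Omar 83–53.
Mei beats Nadia 98–38.
Omar beats Mei 73–63.
Omar beats Jonas 73–63.
Mei beats Amara 98–38.
Every option loses at least one head-to-head, so there is no Condorcet winner.

none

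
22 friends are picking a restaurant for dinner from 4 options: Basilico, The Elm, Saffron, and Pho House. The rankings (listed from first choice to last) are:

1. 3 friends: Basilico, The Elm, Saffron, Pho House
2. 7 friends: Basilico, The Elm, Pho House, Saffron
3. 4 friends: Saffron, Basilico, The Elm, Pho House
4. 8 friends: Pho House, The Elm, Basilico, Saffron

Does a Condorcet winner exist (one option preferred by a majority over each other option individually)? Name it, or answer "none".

Basilico vs The Elm: 14–8 for Basilico.
Basilico vs Saffron: 18–4 for Basilico.
Basilico vs Pho House: 14–8 for Basilico.
Basilico beats every other option head-to-head.

Basilico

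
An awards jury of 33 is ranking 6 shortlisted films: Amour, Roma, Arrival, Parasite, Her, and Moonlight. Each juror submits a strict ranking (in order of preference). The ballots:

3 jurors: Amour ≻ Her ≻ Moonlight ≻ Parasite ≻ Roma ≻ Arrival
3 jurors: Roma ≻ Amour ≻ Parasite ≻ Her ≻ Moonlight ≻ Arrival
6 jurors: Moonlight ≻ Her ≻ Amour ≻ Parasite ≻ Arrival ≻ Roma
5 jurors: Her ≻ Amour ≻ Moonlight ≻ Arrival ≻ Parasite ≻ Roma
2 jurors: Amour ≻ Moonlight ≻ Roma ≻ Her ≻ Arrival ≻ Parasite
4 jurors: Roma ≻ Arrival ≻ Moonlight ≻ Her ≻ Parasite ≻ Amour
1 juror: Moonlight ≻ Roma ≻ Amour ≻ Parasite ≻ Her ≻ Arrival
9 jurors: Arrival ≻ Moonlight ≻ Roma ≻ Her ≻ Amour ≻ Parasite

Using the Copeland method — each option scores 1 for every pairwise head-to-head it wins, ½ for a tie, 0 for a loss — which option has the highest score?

Moonlight

Amour: beats Arrival and Parasite; loses to Roma, Her, and Moonlight → score 2.
Roma: beats Amour, Parasite, and Her; loses to Arrival and Moonlight → score 3.
Arrival: beats Roma and Parasite; loses to Amour, Her, and Moonlight → score 2.
Parasite: loses to Amour, Roma, Arrival, Her, and Moonlight → score 0.
Her: beats Amour, Arrival, and Parasite; loses to Roma and Moonlight → score 3.
Moonlight: beats Amour, Roma, Arrival, Parasite, and Her → score 5.
Moonlight has the best pairwise record.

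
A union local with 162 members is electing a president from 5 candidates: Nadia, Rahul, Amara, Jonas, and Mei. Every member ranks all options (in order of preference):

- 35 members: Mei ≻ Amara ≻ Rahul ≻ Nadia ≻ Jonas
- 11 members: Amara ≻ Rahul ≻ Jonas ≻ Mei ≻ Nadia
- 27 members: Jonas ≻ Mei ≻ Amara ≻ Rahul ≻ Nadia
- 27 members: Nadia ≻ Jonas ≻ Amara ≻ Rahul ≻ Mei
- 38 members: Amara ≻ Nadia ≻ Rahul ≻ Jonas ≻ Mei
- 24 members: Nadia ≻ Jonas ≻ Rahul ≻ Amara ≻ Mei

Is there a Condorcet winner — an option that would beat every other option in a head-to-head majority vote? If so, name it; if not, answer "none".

Amara vs Nadia: 111–51 for Amara.
Amara vs Rahul: 138–24 for Amara.
Amara vs Jonas: 84–78 for Amara.
Amara vs Mei: 100–62 for Amara.
Amara beats every other option head-to-head.

Amara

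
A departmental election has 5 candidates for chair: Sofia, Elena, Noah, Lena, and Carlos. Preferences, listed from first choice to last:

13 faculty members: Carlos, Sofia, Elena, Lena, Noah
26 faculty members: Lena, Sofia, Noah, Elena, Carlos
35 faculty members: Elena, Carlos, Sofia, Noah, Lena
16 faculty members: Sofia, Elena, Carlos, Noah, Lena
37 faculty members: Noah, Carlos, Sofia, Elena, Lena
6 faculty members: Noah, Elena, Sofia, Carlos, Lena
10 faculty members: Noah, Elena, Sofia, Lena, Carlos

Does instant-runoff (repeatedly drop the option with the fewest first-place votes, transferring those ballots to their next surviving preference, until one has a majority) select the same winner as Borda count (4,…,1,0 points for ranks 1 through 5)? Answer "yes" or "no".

Instant-runoff — R1 Sofia 16, Elena 35, Noah 53, Lena 26, Carlos 13 (Carlos out); R2 Sofia 29, Elena 35, Noah 53, Lena 26 (Lena out); R3 Sofia 55, Elena 35, Noah 53 (Elena out); R4 Sofia 90, Noah 53 (Sofia winner). Winner: Sofia.
Borda — scores: Sofia 357, Elena 325, Noah 315, Lena 127, Carlos 306. Winner: Sofia.
The two methods agree.

yes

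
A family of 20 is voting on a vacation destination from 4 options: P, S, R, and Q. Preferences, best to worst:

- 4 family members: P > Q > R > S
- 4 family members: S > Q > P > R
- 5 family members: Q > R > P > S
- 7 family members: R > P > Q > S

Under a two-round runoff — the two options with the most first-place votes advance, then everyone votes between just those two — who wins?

Round 1 first-place votes: P 4, S 4, R 7, Q 5.
R and Q advance.
Runoff: R is preferred to Q by 7 voters; Q by 13.
Q wins the runoff.

Q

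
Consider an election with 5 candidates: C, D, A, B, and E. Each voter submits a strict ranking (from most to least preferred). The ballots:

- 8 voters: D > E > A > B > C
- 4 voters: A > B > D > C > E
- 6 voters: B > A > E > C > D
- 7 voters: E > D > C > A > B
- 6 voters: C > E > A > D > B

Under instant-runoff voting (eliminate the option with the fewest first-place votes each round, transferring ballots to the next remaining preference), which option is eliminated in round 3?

D

Round 1: C 6, D 8, A 4, B 6, E 7. Eliminate A.
Round 2: C 6, D 8, B 10, E 7. Eliminate C.
Round 3: D 8, B 10, E 13. Eliminate D.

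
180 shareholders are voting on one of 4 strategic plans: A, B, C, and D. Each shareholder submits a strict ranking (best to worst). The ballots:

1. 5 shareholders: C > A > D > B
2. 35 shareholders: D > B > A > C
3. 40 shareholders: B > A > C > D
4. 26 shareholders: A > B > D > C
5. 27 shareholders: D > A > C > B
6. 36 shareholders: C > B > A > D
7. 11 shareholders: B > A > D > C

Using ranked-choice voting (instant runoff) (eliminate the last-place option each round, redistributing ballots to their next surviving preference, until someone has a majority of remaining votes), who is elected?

Round 1: A 26, B 51, C 41, D 62. Eliminate A.
Round 2: B 77, C 41, D 62. Eliminate C.
Round 3: B 113, D 67. B has a majority.

B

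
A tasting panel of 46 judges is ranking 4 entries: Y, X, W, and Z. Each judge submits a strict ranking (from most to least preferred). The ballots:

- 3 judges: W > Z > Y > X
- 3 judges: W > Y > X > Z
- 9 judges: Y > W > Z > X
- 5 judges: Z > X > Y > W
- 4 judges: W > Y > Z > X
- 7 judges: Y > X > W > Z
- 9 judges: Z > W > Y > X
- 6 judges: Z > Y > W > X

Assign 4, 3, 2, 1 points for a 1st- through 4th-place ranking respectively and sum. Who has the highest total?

Y

Y: 3·2 + 3·3 + 9·4 + 5·2 + 4·3 + 7·4 + 9·2 + 6·3 = 137
X: 3·1 + 3·2 + 9·1 + 5·3 + 4·1 + 7·3 + 9·1 + 6·1 = 73
W: 3·4 + 3·4 + 9·3 + 5·1 + 4·4 + 7·2 + 9·3 + 6·2 = 125
Z: 3·3 + 3·1 + 9·2 + 5·4 + 4·2 + 7·1 + 9·4 + 6·4 = 125
Y has the highest Borda score (137).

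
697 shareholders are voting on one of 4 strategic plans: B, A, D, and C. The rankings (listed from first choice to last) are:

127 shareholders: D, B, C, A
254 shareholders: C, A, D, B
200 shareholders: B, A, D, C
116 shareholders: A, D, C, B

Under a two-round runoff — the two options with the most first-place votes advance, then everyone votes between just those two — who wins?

Round 1 first-place votes: B 200, A 116, D 127, C 254.
C and B advance.
Runoff: C is preferred to B by 370 voters; B by 327.
C wins the runoff.

C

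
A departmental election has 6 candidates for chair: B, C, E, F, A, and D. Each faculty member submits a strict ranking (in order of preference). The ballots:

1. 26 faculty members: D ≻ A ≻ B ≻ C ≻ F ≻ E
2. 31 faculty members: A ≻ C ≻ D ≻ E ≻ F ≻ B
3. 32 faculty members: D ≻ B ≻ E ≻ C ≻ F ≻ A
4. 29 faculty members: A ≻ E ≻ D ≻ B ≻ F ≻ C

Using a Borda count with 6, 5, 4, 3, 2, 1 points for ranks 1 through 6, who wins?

D

B: 26·4 + 31·1 + 32·5 + 29·3 = 382
C: 26·3 + 31·5 + 32·3 + 29·1 = 358
E: 26·1 + 31·3 + 32·4 + 29·5 = 392
F: 26·2 + 31·2 + 32·2 + 29·2 = 236
A: 26·5 + 31·6 + 32·1 + 29·6 = 522
D: 26·6 + 31·4 + 32·6 + 29·4 = 588
D has the highest Borda score (588).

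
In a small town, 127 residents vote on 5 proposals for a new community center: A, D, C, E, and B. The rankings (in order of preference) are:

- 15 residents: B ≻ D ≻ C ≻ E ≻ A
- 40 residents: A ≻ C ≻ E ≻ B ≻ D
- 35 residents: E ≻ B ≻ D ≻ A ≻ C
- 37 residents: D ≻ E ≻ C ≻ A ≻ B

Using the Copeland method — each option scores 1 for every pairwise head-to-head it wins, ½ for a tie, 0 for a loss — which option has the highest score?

A: beats C and B; loses to D and E → score 2.
D: beats A and C; loses to E and B → score 2.
C: beats B; loses to A, D, and E → score 1.
E: beats A, D, C, and B → score 4.
B: beats D; loses to A, C, and E → score 1.
E has the best pairwise record.

E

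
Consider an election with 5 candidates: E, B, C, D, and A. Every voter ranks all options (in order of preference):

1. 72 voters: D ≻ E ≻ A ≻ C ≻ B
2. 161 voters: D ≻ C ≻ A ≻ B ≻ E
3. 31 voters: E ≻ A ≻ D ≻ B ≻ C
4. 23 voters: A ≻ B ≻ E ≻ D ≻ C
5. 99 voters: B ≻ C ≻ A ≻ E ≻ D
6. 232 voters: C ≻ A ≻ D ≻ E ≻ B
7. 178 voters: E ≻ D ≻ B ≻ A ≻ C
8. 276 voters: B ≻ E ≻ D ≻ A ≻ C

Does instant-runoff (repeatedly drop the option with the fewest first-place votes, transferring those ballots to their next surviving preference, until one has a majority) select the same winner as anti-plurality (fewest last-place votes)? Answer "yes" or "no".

no

Instant-runoff — R1 E 209, B 375, C 232, D 233, A 23 (A out); R2 E 209, B 398, C 232, D 233 (E out); R3 B 398, C 232, D 442 (C out); R4 B 398, D 674 (D winner). Winner: D.
Anti-plurality — last-place votes: E 161, B 304, C 508, D 99, A 0. Winner: A.
The two methods disagree.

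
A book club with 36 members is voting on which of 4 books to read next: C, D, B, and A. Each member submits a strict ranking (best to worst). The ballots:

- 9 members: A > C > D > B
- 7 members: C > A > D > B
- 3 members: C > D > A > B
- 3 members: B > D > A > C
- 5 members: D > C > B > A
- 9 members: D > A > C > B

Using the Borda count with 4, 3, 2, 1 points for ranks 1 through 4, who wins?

D

C: 9·3 + 7·4 + 3·4 + 3·1 + 5·3 + 9·2 = 103
D: 9·2 + 7·2 + 3·3 + 3·3 + 5·4 + 9·4 = 106
B: 9·1 + 7·1 + 3·1 + 3·4 + 5·2 + 9·1 = 50
A: 9·4 + 7·3 + 3·2 + 3·2 + 5·1 + 9·3 = 101
D has the highest Borda score (106).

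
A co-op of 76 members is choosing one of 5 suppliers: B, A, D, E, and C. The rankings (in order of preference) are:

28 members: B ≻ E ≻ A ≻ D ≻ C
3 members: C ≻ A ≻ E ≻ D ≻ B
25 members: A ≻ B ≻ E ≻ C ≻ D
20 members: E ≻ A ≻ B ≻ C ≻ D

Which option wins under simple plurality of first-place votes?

First-place votes: B 28, A 25, D 0, E 20, C 3.
B has the most first-place votes.

B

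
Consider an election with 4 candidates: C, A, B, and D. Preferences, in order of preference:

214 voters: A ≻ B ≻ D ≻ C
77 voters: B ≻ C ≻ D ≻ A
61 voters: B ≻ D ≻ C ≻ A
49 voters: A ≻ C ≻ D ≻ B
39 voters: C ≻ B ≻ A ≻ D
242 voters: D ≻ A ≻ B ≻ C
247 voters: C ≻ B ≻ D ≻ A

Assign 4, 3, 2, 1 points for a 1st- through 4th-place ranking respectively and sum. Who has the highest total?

C: 214·1 + 77·3 + 61·2 + 49·3 + 39·4 + 242·1 + 247·4 = 2100
A: 214·4 + 77·1 + 61·1 + 49·4 + 39·2 + 242·3 + 247·1 = 2241
B: 214·3 + 77·4 + 61·4 + 49·1 + 39·3 + 242·2 + 247·3 = 2585
D: 214·2 + 77·2 + 61·3 + 49·2 + 39·1 + 242·4 + 247·2 = 2364
B has the highest Borda score (2585).

B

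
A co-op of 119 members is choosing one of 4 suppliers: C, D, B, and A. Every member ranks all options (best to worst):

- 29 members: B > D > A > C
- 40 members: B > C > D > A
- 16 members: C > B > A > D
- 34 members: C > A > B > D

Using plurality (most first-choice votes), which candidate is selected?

B

First-place votes: C 50, D 0, B 69, A 0.
B has the most first-place votes.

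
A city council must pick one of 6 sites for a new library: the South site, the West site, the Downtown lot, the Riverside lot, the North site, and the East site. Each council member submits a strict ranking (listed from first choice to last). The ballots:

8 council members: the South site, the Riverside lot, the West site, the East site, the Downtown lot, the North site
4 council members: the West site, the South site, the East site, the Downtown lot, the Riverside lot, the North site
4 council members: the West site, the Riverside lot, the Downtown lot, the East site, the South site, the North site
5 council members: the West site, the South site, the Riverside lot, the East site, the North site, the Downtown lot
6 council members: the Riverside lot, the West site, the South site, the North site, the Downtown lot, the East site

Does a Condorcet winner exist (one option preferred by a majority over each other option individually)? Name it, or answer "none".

none

Checking pairwise contests:
the West site beats the South site 19–8.
the Riverside lot beats the West site 14–13.
the South site beats the Downtown lot 23–4.
the South site beats the Riverside lot 17–10.
the South site beats the North site 27–0.
the South site beats the East site 23–4.
Every option loses at least one head-to-head, so there is no Condorcet winner.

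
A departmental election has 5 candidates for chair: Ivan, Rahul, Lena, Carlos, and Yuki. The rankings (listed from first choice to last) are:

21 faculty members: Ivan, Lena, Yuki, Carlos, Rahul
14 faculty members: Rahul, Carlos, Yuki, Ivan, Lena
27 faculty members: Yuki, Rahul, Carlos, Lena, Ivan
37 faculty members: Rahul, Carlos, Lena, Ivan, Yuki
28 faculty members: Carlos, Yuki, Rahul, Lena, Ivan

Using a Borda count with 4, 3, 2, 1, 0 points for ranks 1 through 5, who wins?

Rahul

Ivan: 21·4 + 14·1 + 27·0 + 37·1 + 28·0 = 135
Rahul: 21·0 + 14·4 + 27·3 + 37·4 + 28·2 = 341
Lena: 21·3 + 14·0 + 27·1 + 37·2 + 28·1 = 192
Carlos: 21·1 + 14·3 + 27·2 + 37·3 + 28·4 = 340
Yuki: 21·2 + 14·2 + 27·4 + 37·0 + 28·3 = 262
Rahul has the highest Borda score (341).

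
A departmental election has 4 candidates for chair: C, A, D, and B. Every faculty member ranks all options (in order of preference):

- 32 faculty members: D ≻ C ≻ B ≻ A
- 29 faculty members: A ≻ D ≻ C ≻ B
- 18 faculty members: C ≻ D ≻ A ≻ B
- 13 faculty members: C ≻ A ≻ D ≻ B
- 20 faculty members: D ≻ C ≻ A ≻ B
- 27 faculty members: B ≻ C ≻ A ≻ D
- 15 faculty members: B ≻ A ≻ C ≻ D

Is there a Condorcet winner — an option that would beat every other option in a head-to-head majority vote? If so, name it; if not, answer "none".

Checking pairwise contests:
D beats C 81–73.
C beats A 110–44.
A beats D 84–70.
C beats B 112–42.
Every option loses at least one head-to-head, so there is no Condorcet winner.

none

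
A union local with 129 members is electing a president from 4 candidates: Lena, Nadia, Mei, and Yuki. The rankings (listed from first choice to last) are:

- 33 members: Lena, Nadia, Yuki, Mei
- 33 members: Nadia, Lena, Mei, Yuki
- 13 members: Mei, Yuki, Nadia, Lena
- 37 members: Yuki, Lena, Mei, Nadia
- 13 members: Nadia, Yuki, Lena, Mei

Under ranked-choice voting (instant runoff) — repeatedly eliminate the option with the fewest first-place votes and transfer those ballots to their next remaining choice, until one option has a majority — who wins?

Round 1: Lena 33, Nadia 46, Mei 13, Yuki 37. Eliminate Mei.
Round 2: Lena 33, Nadia 46, Yuki 50. Eliminate Lena.
Round 3: Nadia 79, Yuki 50. Nadia has a majority.

Nadia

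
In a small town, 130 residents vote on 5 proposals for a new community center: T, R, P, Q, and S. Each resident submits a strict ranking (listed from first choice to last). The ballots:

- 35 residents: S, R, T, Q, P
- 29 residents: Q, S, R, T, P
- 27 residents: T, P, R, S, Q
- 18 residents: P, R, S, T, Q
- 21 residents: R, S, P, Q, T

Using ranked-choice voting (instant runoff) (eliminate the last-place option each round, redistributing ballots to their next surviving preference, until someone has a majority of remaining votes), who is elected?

Round 1: T 27, R 21, P 18, Q 29, S 35. Eliminate P.
Round 2: T 27, R 39, Q 29, S 35. Eliminate T.
Round 3: R 66, Q 29, S 35. R has a majority.

R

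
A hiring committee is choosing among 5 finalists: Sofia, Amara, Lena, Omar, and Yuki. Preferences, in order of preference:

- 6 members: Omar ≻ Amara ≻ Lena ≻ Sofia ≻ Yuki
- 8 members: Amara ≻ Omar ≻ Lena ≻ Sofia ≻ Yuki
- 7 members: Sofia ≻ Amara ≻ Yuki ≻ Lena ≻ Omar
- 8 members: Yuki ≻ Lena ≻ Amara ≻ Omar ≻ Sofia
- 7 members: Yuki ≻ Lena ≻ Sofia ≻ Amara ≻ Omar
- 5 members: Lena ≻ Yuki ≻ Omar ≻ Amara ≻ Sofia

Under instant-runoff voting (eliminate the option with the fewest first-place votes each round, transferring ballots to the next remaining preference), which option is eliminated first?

Round 1: Sofia 7, Amara 8, Lena 5, Omar 6, Yuki 15. Eliminate Lena.

Lena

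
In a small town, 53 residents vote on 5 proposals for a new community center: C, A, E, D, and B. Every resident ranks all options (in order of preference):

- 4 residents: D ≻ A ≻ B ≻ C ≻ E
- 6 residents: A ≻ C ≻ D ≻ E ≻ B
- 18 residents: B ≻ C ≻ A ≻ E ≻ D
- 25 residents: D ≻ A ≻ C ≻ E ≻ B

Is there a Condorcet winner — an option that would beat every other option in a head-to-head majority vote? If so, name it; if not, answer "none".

D vs C: 29–24 for D.
D vs A: 29–24 for D.
D vs E: 35–18 for D.
D vs B: 35–18 for D.
D beats every other option head-to-head.

D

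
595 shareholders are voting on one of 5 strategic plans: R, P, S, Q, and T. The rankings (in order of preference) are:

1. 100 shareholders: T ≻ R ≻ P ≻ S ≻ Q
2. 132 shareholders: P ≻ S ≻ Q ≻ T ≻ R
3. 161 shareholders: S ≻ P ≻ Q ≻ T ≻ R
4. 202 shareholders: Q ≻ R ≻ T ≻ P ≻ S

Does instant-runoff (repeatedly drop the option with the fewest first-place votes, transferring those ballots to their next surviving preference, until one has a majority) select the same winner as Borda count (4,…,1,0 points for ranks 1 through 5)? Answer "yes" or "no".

Instant-runoff — R1 R 0, P 132, S 161, Q 202, T 100 (R out); R2 P 132, S 161, Q 202, T 100 (T out); R3 P 232, S 161, Q 202 (S out); R4 P 393, Q 202 (P winner). Winner: P.
Borda — scores: R 906, P 1413, S 1140, Q 1394, T 1097. Winner: P.
The two methods agree.

yes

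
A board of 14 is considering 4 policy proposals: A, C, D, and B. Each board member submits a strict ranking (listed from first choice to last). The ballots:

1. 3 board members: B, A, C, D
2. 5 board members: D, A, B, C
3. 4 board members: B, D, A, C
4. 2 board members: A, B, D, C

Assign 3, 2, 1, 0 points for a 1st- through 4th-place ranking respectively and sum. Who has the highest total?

B

A: 3·2 + 5·2 + 4·1 + 2·3 = 26
C: 3·1 + 5·0 + 4·0 + 2·0 = 3
D: 3·0 + 5·3 + 4·2 + 2·1 = 25
B: 3·3 + 5·1 + 4·3 + 2·2 = 30
B has the highest Borda score (30).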